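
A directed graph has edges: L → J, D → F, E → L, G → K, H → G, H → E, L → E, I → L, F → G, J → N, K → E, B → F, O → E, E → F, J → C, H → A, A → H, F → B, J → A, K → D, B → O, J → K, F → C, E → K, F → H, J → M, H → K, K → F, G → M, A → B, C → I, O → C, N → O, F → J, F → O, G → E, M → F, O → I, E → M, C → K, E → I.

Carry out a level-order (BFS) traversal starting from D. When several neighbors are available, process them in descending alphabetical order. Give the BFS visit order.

D, F, O, J, H, G, C, B, I, E, N, M, K, A, L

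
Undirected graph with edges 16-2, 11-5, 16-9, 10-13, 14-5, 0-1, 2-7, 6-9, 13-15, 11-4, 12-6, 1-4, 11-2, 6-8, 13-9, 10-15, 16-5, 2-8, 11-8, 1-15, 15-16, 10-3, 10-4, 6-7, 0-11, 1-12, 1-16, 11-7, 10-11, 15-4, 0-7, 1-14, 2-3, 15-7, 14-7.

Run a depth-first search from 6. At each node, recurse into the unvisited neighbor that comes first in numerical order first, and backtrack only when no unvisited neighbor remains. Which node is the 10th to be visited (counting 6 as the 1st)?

Visit 6
6 → 7
7 → 0
0 → 1
1 → 4
4 → 10
10 → 3
3 → 2
2 → 8
8 → 11
11 → 5
5 → 14
5 → 16
16 → 9
9 → 13
13 → 15
1 → 12

Visit order: 6, 7, 0, 1, 4, 10, 3, 2, 8, 11, 5, 14, 16, 9, 13, 15, 12

11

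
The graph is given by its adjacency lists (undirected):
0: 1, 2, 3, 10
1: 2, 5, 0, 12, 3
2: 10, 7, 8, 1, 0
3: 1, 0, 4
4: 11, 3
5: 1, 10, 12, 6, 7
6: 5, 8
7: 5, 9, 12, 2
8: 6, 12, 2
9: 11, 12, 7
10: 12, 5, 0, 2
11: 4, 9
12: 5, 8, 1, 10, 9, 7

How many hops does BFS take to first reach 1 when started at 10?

2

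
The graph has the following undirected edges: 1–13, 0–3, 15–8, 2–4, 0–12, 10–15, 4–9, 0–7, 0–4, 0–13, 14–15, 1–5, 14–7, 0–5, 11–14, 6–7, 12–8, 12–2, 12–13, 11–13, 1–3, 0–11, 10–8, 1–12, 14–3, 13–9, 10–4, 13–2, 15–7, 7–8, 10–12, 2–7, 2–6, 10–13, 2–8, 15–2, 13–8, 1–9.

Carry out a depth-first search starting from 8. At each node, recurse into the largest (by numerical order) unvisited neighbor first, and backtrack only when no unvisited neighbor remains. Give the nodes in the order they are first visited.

8, 15, 14, 11, 13, 12, 10, 4, 9, 1, 5, 0, 7, 6, 2, 3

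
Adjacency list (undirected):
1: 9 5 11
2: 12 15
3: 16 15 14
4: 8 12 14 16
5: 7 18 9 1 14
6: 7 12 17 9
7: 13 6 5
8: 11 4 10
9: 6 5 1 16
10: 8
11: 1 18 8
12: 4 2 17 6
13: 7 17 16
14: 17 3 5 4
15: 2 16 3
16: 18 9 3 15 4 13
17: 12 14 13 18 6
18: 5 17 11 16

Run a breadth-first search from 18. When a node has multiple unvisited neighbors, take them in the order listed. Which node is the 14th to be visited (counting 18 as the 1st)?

3

Visit 18; enqueue 5, 17, 11, 16 → queue [5, 17, 11, 16]
Visit 5; enqueue 7, 9, 1, 14 → queue [17, 11, 16, 7, 9, 1, 14]
Visit 17; enqueue 12, 13, 6 → queue [11, 16, 7, 9, 1, 14, 12, 13, 6]
Visit 11; enqueue 8 → queue [16, 7, 9, 1, 14, 12, 13, 6, 8]
Visit 16; enqueue 3, 15, 4 → queue [7, 9, 1, 14, 12, 13, 6, 8, 3, 15, 4]
Visit 7 → queue [9, 1, 14, 12, 13, 6, 8, 3, 15, 4]
Visit 9 → queue [1, 14, 12, 13, 6, 8, 3, 15, 4]
Visit 1 → queue [14, 12, 13, 6, 8, 3, 15, 4]
Visit 14 → queue [12, 13, 6, 8, 3, 15, 4]
Visit 12; enqueue 2 → queue [13, 6, 8, 3, 15, 4, 2]
Visit 13 → queue [6, 8, 3, 15, 4, 2]
Visit 6 → queue [8, 3, 15, 4, 2]
Visit 8; enqueue 10 → queue [3, 15, 4, 2, 10]
Visit 3 → queue [15, 4, 2, 10]
Visit 15 → queue [4, 2, 10]
Visit 4 → queue [2, 10]
Visit 2 → queue [10]
Visit 10 → queue []

Visit order: 18, 5, 17, 11, 16, 7, 9, 1, 14, 12, 13, 6, 8, 3, 15, 4, 2, 10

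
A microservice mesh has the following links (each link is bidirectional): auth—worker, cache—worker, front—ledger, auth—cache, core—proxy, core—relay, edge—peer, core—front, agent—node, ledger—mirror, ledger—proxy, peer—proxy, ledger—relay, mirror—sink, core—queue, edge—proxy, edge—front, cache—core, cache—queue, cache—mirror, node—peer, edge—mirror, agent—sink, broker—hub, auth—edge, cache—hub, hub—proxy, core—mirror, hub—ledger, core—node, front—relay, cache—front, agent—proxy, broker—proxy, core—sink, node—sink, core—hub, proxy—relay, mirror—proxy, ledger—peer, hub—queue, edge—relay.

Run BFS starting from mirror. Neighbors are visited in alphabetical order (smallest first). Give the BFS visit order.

Visit mirror; enqueue cache, core, edge, ledger, proxy, sink → queue [cache, core, edge, ledger, proxy, sink]
Visit cache; enqueue auth, front, hub, queue, worker → queue [core, edge, ledger, proxy, sink, auth, front, hub, queue, worker]
Visit core; enqueue node, relay → queue [edge, ledger, proxy, sink, auth, front, hub, queue, worker, node, relay]
Visit edge; enqueue peer → queue [ledger, proxy, sink, auth, front, hub, queue, worker, node, relay, peer]
Visit ledger → queue [proxy, sink, auth, front, hub, queue, worker, node, relay, peer]
Visit proxy; enqueue agent, broker → queue [sink, auth, front, hub, queue, worker, node, relay, peer, agent, broker]
Visit sink → queue [auth, front, hub, queue, worker, node, relay, peer, agent, broker]
Visit auth → queue [front, hub, queue, worker, node, relay, peer, agent, broker]
Visit front → queue [hub, queue, worker, node, relay, peer, agent, broker]
Visit hub → queue [queue, worker, node, relay, peer, agent, broker]
Visit queue → queue [worker, node, relay, peer, agent, broker]
Visit worker → queue [node, relay, peer, agent, broker]
Visit node → queue [relay, peer, agent, broker]
Visit relay → queue [peer, agent, broker]
Visit peer → queue [agent, broker]
Visit agent → queue [broker]
Visit broker → queue []

mirror -> cache -> core -> edge -> ledger -> proxy -> sink -> auth -> front -> hub -> queue -> worker -> node -> relay -> peer -> agent -> broker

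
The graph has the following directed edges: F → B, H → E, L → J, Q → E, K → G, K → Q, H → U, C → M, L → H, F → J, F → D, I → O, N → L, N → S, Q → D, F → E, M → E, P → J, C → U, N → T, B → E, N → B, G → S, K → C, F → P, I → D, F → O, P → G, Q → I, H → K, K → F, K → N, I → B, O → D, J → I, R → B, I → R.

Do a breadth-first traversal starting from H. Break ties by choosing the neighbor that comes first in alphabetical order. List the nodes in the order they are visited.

Visit H; enqueue E, K, U → queue [E, K, U]
Visit E → queue [K, U]
Visit K; enqueue C, F, G, N, Q → queue [U, C, F, G, N, Q]
Visit U → queue [C, F, G, N, Q]
Visit C; enqueue M → queue [F, G, N, Q, M]
Visit F; enqueue B, D, J, O, P → queue [G, N, Q, M, B, D, J, O, P]
Visit G; enqueue S → queue [N, Q, M, B, D, J, O, P, S]
Visit N; enqueue L, T → queue [Q, M, B, D, J, O, P, S, L, T]
Visit Q; enqueue I → queue [M, B, D, J, O, P, S, L, T, I]
Visit M → queue [B, D, J, O, P, S, L, T, I]
Visit B → queue [D, J, O, P, S, L, T, I]
Visit D → queue [J, O, P, S, L, T, I]
Visit J → queue [O, P, S, L, T, I]
Visit O → queue [P, S, L, T, I]
Visit P → queue [S, L, T, I]
Visit S → queue [L, T, I]
Visit L → queue [T, I]
Visit T → queue [I]
Visit I; enqueue R → queue [R]
Visit R → queue []

H E K U C F G N Q M B D J O P S L T I R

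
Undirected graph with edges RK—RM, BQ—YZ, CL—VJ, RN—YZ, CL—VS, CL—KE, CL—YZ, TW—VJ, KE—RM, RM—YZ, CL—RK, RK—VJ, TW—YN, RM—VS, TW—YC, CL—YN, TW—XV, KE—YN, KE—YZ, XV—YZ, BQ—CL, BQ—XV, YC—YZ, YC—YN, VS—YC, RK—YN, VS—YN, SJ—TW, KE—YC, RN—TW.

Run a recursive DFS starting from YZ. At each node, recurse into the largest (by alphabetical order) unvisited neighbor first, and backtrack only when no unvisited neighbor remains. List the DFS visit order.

Visit YZ
YZ → YC
YC → YN
YN → VS
VS → RM
RM → RK
RK → VJ
VJ → TW
TW → XV
XV → BQ
BQ → CL
CL → KE
TW → SJ
TW → RN

YZ, YC, YN, VS, RM, RK, VJ, TW, XV, BQ, CL, KE, SJ, RN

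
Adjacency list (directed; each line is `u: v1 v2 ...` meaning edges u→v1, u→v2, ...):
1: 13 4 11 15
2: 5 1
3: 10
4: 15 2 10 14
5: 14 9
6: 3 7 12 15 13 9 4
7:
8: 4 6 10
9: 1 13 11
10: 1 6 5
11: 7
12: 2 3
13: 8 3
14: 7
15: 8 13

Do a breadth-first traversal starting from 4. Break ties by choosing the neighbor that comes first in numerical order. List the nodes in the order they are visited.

4, 2, 10, 14, 15, 1, 5, 6, 7, 8, 13, 11, 9, 3, 12

Visit 4; enqueue 2, 10, 14, 15 → queue [2, 10, 14, 15]
Visit 2; enqueue 1, 5 → queue [10, 14, 15, 1, 5]
Visit 10; enqueue 6 → queue [14, 15, 1, 5, 6]
Visit 14; enqueue 7 → queue [15, 1, 5, 6, 7]
Visit 15; enqueue 8, 13 → queue [1, 5, 6, 7, 8, 13]
Visit 1; enqueue 11 → queue [5, 6, 7, 8, 13, 11]
Visit 5; enqueue 9 → queue [6, 7, 8, 13, 11, 9]
Visit 6; enqueue 3, 12 → queue [7, 8, 13, 11, 9, 3, 12]
Visit 7 → queue [8, 13, 11, 9, 3, 12]
Visit 8 → queue [13, 11, 9, 3, 12]
Visit 13 → queue [11, 9, 3, 12]
Visit 11 → queue [9, 3, 12]
Visit 9 → queue [3, 12]
Visit 3 → queue [12]
Visit 12 → queue []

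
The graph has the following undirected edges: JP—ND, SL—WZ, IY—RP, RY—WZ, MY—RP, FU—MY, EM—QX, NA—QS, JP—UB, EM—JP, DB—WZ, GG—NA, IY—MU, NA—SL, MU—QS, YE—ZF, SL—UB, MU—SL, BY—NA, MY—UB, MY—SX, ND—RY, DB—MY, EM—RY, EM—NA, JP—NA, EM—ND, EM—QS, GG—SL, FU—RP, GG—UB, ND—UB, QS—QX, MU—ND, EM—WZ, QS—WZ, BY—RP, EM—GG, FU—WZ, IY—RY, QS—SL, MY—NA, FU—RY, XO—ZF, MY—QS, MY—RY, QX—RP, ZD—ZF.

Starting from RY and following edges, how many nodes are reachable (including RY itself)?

19

BFS from RY visits: RY, EM, FU, IY, MY, ND, WZ, GG, JP, NA, QS, QX, RP, MU, DB, SX, UB, SL, BY
Reachable nodes: 19 of 23 total.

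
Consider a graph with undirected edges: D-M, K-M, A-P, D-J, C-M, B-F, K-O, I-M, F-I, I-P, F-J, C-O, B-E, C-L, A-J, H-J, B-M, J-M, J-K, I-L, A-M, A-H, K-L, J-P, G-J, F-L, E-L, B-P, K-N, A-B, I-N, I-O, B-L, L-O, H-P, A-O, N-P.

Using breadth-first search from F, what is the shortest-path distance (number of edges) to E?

2

Level 0: F
Level 1: B, I, J, L
Level 2: A, C, D, E, G, H, K, M, N, O, P
E first appears at level 2.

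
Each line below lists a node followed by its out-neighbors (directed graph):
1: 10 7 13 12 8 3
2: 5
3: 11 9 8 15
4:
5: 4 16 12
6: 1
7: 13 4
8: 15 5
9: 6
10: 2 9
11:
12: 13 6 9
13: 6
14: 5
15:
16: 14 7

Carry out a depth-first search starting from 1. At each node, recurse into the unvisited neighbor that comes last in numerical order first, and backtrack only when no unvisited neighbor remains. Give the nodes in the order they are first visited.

1, 13, 6, 12, 9, 10, 2, 5, 16, 14, 7, 4, 8, 15, 3, 11

Visit 1
1 → 13
13 → 6
1 → 12
12 → 9
1 → 10
10 → 2
2 → 5
5 → 16
16 → 14
16 → 7
7 → 4
1 → 8
8 → 15
1 → 3
3 → 11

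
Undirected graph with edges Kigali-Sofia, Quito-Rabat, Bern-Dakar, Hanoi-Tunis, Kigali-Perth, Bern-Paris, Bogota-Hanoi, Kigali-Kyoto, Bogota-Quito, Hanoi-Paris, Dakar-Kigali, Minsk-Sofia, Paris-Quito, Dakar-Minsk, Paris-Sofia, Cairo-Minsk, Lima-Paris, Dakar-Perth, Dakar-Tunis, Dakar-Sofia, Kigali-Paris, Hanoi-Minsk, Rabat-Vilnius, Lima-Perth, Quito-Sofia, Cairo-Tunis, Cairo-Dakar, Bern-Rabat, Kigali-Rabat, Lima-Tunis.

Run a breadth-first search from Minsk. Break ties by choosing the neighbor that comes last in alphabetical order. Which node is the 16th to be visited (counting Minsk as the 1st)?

Vilnius

Visit Minsk; enqueue Sofia, Hanoi, Dakar, Cairo → queue [Sofia, Hanoi, Dakar, Cairo]
Visit Sofia; enqueue Quito, Paris, Kigali → queue [Hanoi, Dakar, Cairo, Quito, Paris, Kigali]
Visit Hanoi; enqueue Tunis, Bogota → queue [Dakar, Cairo, Quito, Paris, Kigali, Tunis, Bogota]
Visit Dakar; enqueue Perth, Bern → queue [Cairo, Quito, Paris, Kigali, Tunis, Bogota, Perth, Bern]
Visit Cairo → queue [Quito, Paris, Kigali, Tunis, Bogota, Perth, Bern]
Visit Quito; enqueue Rabat → queue [Paris, Kigali, Tunis, Bogota, Perth, Bern, Rabat]
Visit Paris; enqueue Lima → queue [Kigali, Tunis, Bogota, Perth, Bern, Rabat, Lima]
Visit Kigali; enqueue Kyoto → queue [Tunis, Bogota, Perth, Bern, Rabat, Lima, Kyoto]
Visit Tunis → queue [Bogota, Perth, Bern, Rabat, Lima, Kyoto]
Visit Bogota → queue [Perth, Bern, Rabat, Lima, Kyoto]
Visit Perth → queue [Bern, Rabat, Lima, Kyoto]
Visit Bern → queue [Rabat, Lima, Kyoto]
Visit Rabat; enqueue Vilnius → queue [Lima, Kyoto, Vilnius]
Visit Lima → queue [Kyoto, Vilnius]
Visit Kyoto → queue [Vilnius]
Visit Vilnius → queue []

Visit order: Minsk, Sofia, Hanoi, Dakar, Cairo, Quito, Paris, Kigali, Tunis, Bogota, Perth, Bern, Rabat, Lima, Kyoto, Vilnius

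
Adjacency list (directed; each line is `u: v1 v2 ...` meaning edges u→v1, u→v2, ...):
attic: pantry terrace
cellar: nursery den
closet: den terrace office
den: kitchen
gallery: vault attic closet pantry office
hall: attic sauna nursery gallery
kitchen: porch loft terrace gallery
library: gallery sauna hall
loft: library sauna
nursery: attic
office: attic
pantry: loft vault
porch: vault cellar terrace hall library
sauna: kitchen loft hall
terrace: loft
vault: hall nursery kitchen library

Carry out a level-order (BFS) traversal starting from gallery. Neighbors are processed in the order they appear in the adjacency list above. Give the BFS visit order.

Visit gallery; enqueue vault, attic, closet, pantry, office → queue [vault, attic, closet, pantry, office]
Visit vault; enqueue hall, nursery, kitchen, library → queue [attic, closet, pantry, office, hall, nursery, kitchen, library]
Visit attic; enqueue terrace → queue [closet, pantry, office, hall, nursery, kitchen, library, terrace]
Visit closet; enqueue den → queue [pantry, office, hall, nursery, kitchen, library, terrace, den]
Visit pantry; enqueue loft → queue [office, hall, nursery, kitchen, library, terrace, den, loft]
Visit office → queue [hall, nursery, kitchen, library, terrace, den, loft]
Visit hall; enqueue sauna → queue [nursery, kitchen, library, terrace, den, loft, sauna]
Visit nursery → queue [kitchen, library, terrace, den, loft, sauna]
Visit kitchen; enqueue porch → queue [library, terrace, den, loft, sauna, porch]
Visit library → queue [terrace, den, loft, sauna, porch]
Visit terrace → queue [den, loft, sauna, porch]
Visit den → queue [loft, sauna, porch]
Visit loft → queue [sauna, porch]
Visit sauna → queue [porch]
Visit porch; enqueue cellar → queue [cellar]
Visit cellar → queue []

gallery → vault → attic → closet → pantry → office → hall → nursery → kitchen → library → terrace → den → loft → sauna → porch → cellar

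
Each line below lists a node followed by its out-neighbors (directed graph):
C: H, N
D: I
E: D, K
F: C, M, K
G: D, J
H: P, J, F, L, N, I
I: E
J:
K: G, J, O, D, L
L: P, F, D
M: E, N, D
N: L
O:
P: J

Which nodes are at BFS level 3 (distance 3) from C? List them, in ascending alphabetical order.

Level 0: C
Level 1: H, N
Level 2: F, I, J, L, P
Level 3: D, E, K, M
Level 4: G, O

D, E, K, M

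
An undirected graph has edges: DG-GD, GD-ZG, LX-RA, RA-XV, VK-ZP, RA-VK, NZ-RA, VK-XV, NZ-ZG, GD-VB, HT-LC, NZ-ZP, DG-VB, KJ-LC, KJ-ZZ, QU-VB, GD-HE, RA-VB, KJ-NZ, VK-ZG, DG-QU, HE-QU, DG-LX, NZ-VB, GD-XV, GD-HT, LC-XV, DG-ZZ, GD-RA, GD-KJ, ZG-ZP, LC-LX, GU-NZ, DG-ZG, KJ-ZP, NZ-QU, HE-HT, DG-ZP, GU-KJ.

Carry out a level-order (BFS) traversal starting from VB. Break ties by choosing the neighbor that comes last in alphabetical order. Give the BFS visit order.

Visit VB; enqueue RA, QU, NZ, GD, DG → queue [RA, QU, NZ, GD, DG]
Visit RA; enqueue XV, VK, LX → queue [QU, NZ, GD, DG, XV, VK, LX]
Visit QU; enqueue HE → queue [NZ, GD, DG, XV, VK, LX, HE]
Visit NZ; enqueue ZP, ZG, KJ, GU → queue [GD, DG, XV, VK, LX, HE, ZP, ZG, KJ, GU]
Visit GD; enqueue HT → queue [DG, XV, VK, LX, HE, ZP, ZG, KJ, GU, HT]
Visit DG; enqueue ZZ → queue [XV, VK, LX, HE, ZP, ZG, KJ, GU, HT, ZZ]
Visit XV; enqueue LC → queue [VK, LX, HE, ZP, ZG, KJ, GU, HT, ZZ, LC]
Visit VK → queue [LX, HE, ZP, ZG, KJ, GU, HT, ZZ, LC]
Visit LX → queue [HE, ZP, ZG, KJ, GU, HT, ZZ, LC]
Visit HE → queue [ZP, ZG, KJ, GU, HT, ZZ, LC]
Visit ZP → queue [ZG, KJ, GU, HT, ZZ, LC]
Visit ZG → queue [KJ, GU, HT, ZZ, LC]
Visit KJ → queue [GU, HT, ZZ, LC]
Visit GU → queue [HT, ZZ, LC]
Visit HT → queue [ZZ, LC]
Visit ZZ → queue [LC]
Visit LC → queue []

VB → RA → QU → NZ → GD → DG → XV → VK → LX → HE → ZP → ZG → KJ → GU → HT → ZZ → LC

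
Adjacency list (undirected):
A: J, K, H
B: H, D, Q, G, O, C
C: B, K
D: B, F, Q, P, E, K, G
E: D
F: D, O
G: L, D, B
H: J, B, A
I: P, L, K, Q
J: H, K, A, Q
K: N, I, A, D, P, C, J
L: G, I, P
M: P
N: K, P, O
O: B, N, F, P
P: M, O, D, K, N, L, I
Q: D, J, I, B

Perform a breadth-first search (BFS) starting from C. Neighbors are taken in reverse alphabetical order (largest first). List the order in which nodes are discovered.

C K B P N J I D A Q O H G M L F E

Visit C; enqueue K, B → queue [K, B]
Visit K; enqueue P, N, J, I, D, A → queue [B, P, N, J, I, D, A]
Visit B; enqueue Q, O, H, G → queue [P, N, J, I, D, A, Q, O, H, G]
Visit P; enqueue M, L → queue [N, J, I, D, A, Q, O, H, G, M, L]
Visit N → queue [J, I, D, A, Q, O, H, G, M, L]
Visit J → queue [I, D, A, Q, O, H, G, M, L]
Visit I → queue [D, A, Q, O, H, G, M, L]
Visit D; enqueue F, E → queue [A, Q, O, H, G, M, L, F, E]
Visit A → queue [Q, O, H, G, M, L, F, E]
Visit Q → queue [O, H, G, M, L, F, E]
Visit O → queue [H, G, M, L, F, E]
Visit H → queue [G, M, L, F, E]
Visit G → queue [M, L, F, E]
Visit M → queue [L, F, E]
Visit L → queue [F, E]
Visit F → queue [E]
Visit E → queue []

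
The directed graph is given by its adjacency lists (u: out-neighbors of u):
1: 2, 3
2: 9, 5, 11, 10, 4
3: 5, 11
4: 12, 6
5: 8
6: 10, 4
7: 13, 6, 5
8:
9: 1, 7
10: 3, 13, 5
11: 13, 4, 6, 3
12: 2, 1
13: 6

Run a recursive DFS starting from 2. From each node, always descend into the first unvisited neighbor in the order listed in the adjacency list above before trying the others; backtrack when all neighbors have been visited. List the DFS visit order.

Visit 2
2 → 9
9 → 1
1 → 3
3 → 5
5 → 8
3 → 11
11 → 13
13 → 6
6 → 10
6 → 4
4 → 12
9 → 7

2 -> 9 -> 1 -> 3 -> 5 -> 8 -> 11 -> 13 -> 6 -> 10 -> 4 -> 12 -> 7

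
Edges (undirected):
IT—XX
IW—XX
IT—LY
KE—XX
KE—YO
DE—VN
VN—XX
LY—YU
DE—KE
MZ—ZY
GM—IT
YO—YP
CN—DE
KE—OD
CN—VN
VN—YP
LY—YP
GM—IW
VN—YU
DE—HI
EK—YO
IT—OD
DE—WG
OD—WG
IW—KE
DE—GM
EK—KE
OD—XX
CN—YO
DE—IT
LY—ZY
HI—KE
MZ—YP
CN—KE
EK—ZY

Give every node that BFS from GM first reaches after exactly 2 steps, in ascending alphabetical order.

CN, HI, KE, LY, OD, VN, WG, XX

Level 0: GM
Level 1: DE, IT, IW
Level 2: CN, HI, KE, LY, OD, VN, WG, XX
Level 3: EK, YO, YP, YU, ZY
Level 4: MZ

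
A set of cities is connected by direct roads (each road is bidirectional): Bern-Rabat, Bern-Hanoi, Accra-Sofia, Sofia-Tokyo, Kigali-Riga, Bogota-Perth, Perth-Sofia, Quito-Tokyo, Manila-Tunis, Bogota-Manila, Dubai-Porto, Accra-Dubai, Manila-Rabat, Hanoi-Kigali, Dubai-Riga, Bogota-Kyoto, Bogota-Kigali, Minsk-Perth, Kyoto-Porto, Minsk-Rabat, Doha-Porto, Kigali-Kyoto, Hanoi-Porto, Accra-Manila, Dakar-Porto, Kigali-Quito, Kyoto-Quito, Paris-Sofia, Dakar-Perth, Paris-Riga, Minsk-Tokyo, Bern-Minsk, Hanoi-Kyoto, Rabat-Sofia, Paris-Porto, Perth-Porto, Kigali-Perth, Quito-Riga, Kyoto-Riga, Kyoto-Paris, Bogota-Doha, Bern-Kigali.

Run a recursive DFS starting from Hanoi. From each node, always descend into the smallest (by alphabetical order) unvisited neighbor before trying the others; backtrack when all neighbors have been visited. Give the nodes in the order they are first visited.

Hanoi → Bern → Kigali → Bogota → Doha → Porto → Dakar → Perth → Minsk → Rabat → Manila → Accra → Dubai → Riga → Kyoto → Paris → Sofia → Tokyo → Quito → Tunis

Visit Hanoi
Hanoi → Bern
Bern → Kigali
Kigali → Bogota
Bogota → Doha
Doha → Porto
Porto → Dakar
Dakar → Perth
Perth → Minsk
Minsk → Rabat
Rabat → Manila
Manila → Accra
Accra → Dubai
Dubai → Riga
Riga → Kyoto
Kyoto → Paris
Paris → Sofia
Sofia → Tokyo
Tokyo → Quito
Manila → Tunis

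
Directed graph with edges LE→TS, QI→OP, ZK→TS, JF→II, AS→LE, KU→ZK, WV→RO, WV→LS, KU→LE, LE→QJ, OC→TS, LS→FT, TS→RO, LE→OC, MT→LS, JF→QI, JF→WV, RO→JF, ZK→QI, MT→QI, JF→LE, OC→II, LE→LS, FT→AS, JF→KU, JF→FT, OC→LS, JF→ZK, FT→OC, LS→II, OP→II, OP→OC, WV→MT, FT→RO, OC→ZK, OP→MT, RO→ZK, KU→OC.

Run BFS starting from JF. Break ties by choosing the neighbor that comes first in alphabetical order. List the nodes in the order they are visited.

JF → FT → II → KU → LE → QI → WV → ZK → AS → OC → RO → LS → QJ → TS → OP → MT

Visit JF; enqueue FT, II, KU, LE, QI, WV, ZK → queue [FT, II, KU, LE, QI, WV, ZK]
Visit FT; enqueue AS, OC, RO → queue [II, KU, LE, QI, WV, ZK, AS, OC, RO]
Visit II → queue [KU, LE, QI, WV, ZK, AS, OC, RO]
Visit KU → queue [LE, QI, WV, ZK, AS, OC, RO]
Visit LE; enqueue LS, QJ, TS → queue [QI, WV, ZK, AS, OC, RO, LS, QJ, TS]
Visit QI; enqueue OP → queue [WV, ZK, AS, OC, RO, LS, QJ, TS, OP]
Visit WV; enqueue MT → queue [ZK, AS, OC, RO, LS, QJ, TS, OP, MT]
Visit ZK → queue [AS, OC, RO, LS, QJ, TS, OP, MT]
Visit AS → queue [OC, RO, LS, QJ, TS, OP, MT]
Visit OC → queue [RO, LS, QJ, TS, OP, MT]
Visit RO → queue [LS, QJ, TS, OP, MT]
Visit LS → queue [QJ, TS, OP, MT]
Visit QJ → queue [TS, OP, MT]
Visit TS → queue [OP, MT]
Visit OP → queue [MT]
Visit MT → queue []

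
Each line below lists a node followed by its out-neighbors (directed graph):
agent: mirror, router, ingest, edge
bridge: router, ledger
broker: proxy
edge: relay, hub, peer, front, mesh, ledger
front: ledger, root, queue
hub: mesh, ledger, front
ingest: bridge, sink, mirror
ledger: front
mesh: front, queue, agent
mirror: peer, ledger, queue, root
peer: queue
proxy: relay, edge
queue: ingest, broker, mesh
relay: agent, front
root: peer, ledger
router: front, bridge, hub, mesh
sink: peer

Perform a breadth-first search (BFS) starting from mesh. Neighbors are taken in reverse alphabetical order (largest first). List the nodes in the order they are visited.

Visit mesh; enqueue queue, front, agent → queue [queue, front, agent]
Visit queue; enqueue ingest, broker → queue [front, agent, ingest, broker]
Visit front; enqueue root, ledger → queue [agent, ingest, broker, root, ledger]
Visit agent; enqueue router, mirror, edge → queue [ingest, broker, root, ledger, router, mirror, edge]
Visit ingest; enqueue sink, bridge → queue [broker, root, ledger, router, mirror, edge, sink, bridge]
Visit broker; enqueue proxy → queue [root, ledger, router, mirror, edge, sink, bridge, proxy]
Visit root; enqueue peer → queue [ledger, router, mirror, edge, sink, bridge, proxy, peer]
Visit ledger → queue [router, mirror, edge, sink, bridge, proxy, peer]
Visit router; enqueue hub → queue [mirror, edge, sink, bridge, proxy, peer, hub]
Visit mirror → queue [edge, sink, bridge, proxy, peer, hub]
Visit edge; enqueue relay → queue [sink, bridge, proxy, peer, hub, relay]
Visit sink → queue [bridge, proxy, peer, hub, relay]
Visit bridge → queue [proxy, peer, hub, relay]
Visit proxy → queue [peer, hub, relay]
Visit peer → queue [hub, relay]
Visit hub → queue [relay]
Visit relay → queue []

mesh queue front agent ingest broker root ledger router mirror edge sink bridge proxy peer hub relay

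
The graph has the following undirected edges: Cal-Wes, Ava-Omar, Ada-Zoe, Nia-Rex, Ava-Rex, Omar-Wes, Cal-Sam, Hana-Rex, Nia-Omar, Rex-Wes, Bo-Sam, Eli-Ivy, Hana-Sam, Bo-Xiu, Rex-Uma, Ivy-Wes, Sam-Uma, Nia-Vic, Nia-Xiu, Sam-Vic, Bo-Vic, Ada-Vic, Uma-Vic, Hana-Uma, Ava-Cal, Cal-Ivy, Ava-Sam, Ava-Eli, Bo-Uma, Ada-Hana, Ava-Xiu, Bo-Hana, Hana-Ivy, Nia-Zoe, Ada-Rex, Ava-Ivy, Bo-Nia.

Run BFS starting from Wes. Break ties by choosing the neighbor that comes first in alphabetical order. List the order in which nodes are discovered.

Wes, Cal, Ivy, Omar, Rex, Ava, Sam, Eli, Hana, Nia, Ada, Uma, Xiu, Bo, Vic, Zoe

Visit Wes; enqueue Cal, Ivy, Omar, Rex → queue [Cal, Ivy, Omar, Rex]
Visit Cal; enqueue Ava, Sam → queue [Ivy, Omar, Rex, Ava, Sam]
Visit Ivy; enqueue Eli, Hana → queue [Omar, Rex, Ava, Sam, Eli, Hana]
Visit Omar; enqueue Nia → queue [Rex, Ava, Sam, Eli, Hana, Nia]
Visit Rex; enqueue Ada, Uma → queue [Ava, Sam, Eli, Hana, Nia, Ada, Uma]
Visit Ava; enqueue Xiu → queue [Sam, Eli, Hana, Nia, Ada, Uma, Xiu]
Visit Sam; enqueue Bo, Vic → queue [Eli, Hana, Nia, Ada, Uma, Xiu, Bo, Vic]
Visit Eli → queue [Hana, Nia, Ada, Uma, Xiu, Bo, Vic]
Visit Hana → queue [Nia, Ada, Uma, Xiu, Bo, Vic]
Visit Nia; enqueue Zoe → queue [Ada, Uma, Xiu, Bo, Vic, Zoe]
Visit Ada → queue [Uma, Xiu, Bo, Vic, Zoe]
Visit Uma → queue [Xiu, Bo, Vic, Zoe]
Visit Xiu → queue [Bo, Vic, Zoe]
Visit Bo → queue [Vic, Zoe]
Visit Vic → queue [Zoe]
Visit Zoe → queue []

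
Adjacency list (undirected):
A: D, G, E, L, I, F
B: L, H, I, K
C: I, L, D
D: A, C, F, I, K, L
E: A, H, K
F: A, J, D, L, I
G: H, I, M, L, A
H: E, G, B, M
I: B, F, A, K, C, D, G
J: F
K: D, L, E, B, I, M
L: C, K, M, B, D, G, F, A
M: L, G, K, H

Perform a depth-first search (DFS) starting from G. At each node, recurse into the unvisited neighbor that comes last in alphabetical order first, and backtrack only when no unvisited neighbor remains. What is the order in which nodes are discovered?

Visit G
G → M
M → L
L → K
K → I
I → F
F → J
F → D
D → C
D → A
A → E
E → H
H → B

G, M, L, K, I, F, J, D, C, A, E, H, B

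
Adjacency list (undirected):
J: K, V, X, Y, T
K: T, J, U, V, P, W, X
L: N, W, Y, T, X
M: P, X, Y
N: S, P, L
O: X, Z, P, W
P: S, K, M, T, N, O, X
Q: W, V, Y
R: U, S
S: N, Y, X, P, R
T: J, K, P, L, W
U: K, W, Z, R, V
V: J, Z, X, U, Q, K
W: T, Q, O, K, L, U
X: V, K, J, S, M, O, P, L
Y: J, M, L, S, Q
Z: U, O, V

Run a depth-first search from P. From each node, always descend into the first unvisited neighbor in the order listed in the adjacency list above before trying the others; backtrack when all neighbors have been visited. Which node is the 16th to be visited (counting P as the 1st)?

Visit P
P → S
S → N
N → L
L → W
W → T
T → J
J → K
K → U
U → Z
Z → O
O → X
X → V
V → Q
Q → Y
Y → M
U → R

Visit order: P, S, N, L, W, T, J, K, U, Z, O, X, V, Q, Y, M, R

M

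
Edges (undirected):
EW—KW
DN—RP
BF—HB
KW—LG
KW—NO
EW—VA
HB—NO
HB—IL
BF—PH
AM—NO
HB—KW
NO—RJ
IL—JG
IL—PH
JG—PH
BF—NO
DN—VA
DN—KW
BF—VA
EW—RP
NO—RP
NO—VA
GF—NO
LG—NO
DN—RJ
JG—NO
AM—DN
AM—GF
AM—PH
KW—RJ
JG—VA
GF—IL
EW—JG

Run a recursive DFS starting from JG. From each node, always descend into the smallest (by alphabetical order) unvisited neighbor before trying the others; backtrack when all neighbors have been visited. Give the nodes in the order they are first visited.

Visit JG
JG → EW
EW → KW
KW → DN
DN → AM
AM → GF
GF → IL
IL → HB
HB → BF
BF → NO
NO → LG
NO → RJ
NO → RP
NO → VA
BF → PH

JG EW KW DN AM GF IL HB BF NO LG RJ RP VA PH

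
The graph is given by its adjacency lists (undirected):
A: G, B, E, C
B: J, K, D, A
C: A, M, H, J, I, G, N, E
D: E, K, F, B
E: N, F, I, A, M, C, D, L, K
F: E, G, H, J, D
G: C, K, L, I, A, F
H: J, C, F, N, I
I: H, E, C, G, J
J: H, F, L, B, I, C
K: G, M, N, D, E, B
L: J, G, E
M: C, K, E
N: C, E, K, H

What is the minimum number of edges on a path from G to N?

Level 0: G
Level 1: A, C, F, I, K, L
Level 2: B, D, E, H, J, M, N
N first appears at level 2.

2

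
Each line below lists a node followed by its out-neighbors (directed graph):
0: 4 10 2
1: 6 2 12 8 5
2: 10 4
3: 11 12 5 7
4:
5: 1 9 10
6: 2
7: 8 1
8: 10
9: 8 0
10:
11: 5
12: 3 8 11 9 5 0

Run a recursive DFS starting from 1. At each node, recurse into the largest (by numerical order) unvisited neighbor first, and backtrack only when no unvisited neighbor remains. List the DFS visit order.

1 12 11 5 10 9 8 0 4 2 3 7 6

Visit 1
1 → 12
12 → 11
11 → 5
5 → 10
5 → 9
9 → 8
9 → 0
0 → 4
0 → 2
12 → 3
3 → 7
1 → 6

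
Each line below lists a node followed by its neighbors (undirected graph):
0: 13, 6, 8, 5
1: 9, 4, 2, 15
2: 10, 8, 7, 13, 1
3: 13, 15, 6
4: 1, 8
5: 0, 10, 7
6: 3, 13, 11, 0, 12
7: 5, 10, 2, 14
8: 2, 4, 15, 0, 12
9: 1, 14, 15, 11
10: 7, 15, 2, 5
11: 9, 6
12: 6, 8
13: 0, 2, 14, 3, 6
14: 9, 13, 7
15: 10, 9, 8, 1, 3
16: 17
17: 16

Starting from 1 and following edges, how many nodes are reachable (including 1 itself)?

16

BFS from 1 visits: 1, 15, 9, 4, 2, 10, 8, 3, 14, 11, 13, 7, 5, 12, 0, 6
Reachable nodes: 16 of 18 total.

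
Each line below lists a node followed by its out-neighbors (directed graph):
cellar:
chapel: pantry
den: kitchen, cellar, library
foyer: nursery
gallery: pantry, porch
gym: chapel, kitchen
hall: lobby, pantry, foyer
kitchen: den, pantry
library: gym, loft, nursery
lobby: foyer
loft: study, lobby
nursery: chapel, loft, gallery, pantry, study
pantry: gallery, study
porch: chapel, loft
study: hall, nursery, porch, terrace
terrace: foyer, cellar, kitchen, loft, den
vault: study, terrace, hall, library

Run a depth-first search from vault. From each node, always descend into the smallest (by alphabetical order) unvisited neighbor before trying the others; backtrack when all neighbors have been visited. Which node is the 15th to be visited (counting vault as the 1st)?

kitchen

Visit vault
vault → hall
hall → foyer
foyer → nursery
nursery → chapel
chapel → pantry
pantry → gallery
gallery → porch
porch → loft
loft → lobby
loft → study
study → terrace
terrace → cellar
terrace → den
den → kitchen
den → library
library → gym

Visit order: vault, hall, foyer, nursery, chapel, pantry, gallery, porch, loft, lobby, study, terrace, cellar, den, kitchen, library, gym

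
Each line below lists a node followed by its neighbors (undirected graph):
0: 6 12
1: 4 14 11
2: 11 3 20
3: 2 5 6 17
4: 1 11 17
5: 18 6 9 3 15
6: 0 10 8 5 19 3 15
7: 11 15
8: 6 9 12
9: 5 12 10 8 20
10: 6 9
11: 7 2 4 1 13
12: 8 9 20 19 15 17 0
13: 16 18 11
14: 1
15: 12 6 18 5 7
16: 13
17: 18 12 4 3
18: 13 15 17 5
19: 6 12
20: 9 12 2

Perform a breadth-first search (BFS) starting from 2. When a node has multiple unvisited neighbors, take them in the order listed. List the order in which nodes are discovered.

2, 11, 3, 20, 7, 4, 1, 13, 5, 6, 17, 9, 12, 15, 14, 16, 18, 0, 10, 8, 19

Visit 2; enqueue 11, 3, 20 → queue [11, 3, 20]
Visit 11; enqueue 7, 4, 1, 13 → queue [3, 20, 7, 4, 1, 13]
Visit 3; enqueue 5, 6, 17 → queue [20, 7, 4, 1, 13, 5, 6, 17]
Visit 20; enqueue 9, 12 → queue [7, 4, 1, 13, 5, 6, 17, 9, 12]
Visit 7; enqueue 15 → queue [4, 1, 13, 5, 6, 17, 9, 12, 15]
Visit 4 → queue [1, 13, 5, 6, 17, 9, 12, 15]
Visit 1; enqueue 14 → queue [13, 5, 6, 17, 9, 12, 15, 14]
Visit 13; enqueue 16, 18 → queue [5, 6, 17, 9, 12, 15, 14, 16, 18]
Visit 5 → queue [6, 17, 9, 12, 15, 14, 16, 18]
Visit 6; enqueue 0, 10, 8, 19 → queue [17, 9, 12, 15, 14, 16, 18, 0, 10, 8, 19]
Visit 17 → queue [9, 12, 15, 14, 16, 18, 0, 10, 8, 19]
Visit 9 → queue [12, 15, 14, 16, 18, 0, 10, 8, 19]
Visit 12 → queue [15, 14, 16, 18, 0, 10, 8, 19]
Visit 15 → queue [14, 16, 18, 0, 10, 8, 19]
Visit 14 → queue [16, 18, 0, 10, 8, 19]
Visit 16 → queue [18, 0, 10, 8, 19]
Visit 18 → queue [0, 10, 8, 19]
Visit 0 → queue [10, 8, 19]
Visit 10 → queue [8, 19]
Visit 8 → queue [19]
Visit 19 → queue []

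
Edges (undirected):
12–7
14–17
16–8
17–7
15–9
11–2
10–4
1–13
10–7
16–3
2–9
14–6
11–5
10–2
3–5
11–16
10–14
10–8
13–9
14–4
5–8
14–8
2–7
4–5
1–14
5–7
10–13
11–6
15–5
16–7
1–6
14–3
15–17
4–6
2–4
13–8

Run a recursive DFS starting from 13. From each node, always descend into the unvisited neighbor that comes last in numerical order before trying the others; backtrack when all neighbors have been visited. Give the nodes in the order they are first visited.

Visit 13
13 → 10
10 → 14
14 → 17
17 → 15
15 → 9
9 → 2
2 → 11
11 → 16
16 → 8
8 → 5
5 → 7
7 → 12
5 → 4
4 → 6
6 → 1
5 → 3

13 10 14 17 15 9 2 11 16 8 5 7 12 4 6 1 3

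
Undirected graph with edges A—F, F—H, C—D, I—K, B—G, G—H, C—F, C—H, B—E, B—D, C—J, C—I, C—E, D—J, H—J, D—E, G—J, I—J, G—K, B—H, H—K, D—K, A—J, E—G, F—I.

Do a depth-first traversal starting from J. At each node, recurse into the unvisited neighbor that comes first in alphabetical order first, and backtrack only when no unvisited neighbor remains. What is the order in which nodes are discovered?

Visit J
J → A
A → F
F → C
C → D
D → B
B → E
E → G
G → H
H → K
K → I

J, A, F, C, D, B, E, G, H, K, I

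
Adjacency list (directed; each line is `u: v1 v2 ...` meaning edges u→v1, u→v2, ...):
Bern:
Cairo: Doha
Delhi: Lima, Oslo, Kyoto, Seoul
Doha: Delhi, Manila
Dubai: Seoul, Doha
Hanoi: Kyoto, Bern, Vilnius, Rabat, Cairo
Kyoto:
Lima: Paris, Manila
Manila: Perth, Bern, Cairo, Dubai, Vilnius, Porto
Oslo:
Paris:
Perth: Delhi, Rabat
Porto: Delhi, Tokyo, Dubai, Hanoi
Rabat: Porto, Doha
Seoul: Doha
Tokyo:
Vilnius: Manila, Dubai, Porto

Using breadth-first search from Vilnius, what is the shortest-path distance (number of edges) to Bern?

2

Level 0: Vilnius
Level 1: Dubai, Manila, Porto
Level 2: Bern, Cairo, Delhi, Doha, Hanoi, Perth, Seoul, Tokyo
Level 3: Kyoto, Lima, Oslo, Rabat
Level 4: Paris
Bern first appears at level 2.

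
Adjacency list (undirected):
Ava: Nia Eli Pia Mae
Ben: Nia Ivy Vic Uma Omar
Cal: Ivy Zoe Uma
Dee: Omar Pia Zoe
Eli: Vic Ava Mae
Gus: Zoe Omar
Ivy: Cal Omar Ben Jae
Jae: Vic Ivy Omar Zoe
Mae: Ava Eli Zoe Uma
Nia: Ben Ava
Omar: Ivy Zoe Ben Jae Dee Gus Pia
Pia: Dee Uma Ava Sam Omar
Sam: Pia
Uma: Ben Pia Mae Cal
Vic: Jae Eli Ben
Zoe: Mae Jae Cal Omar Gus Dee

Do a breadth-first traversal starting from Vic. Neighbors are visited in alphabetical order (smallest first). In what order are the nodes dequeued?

Vic -> Ben -> Eli -> Jae -> Ivy -> Nia -> Omar -> Uma -> Ava -> Mae -> Zoe -> Cal -> Dee -> Gus -> Pia -> Sam

Visit Vic; enqueue Ben, Eli, Jae → queue [Ben, Eli, Jae]
Visit Ben; enqueue Ivy, Nia, Omar, Uma → queue [Eli, Jae, Ivy, Nia, Omar, Uma]
Visit Eli; enqueue Ava, Mae → queue [Jae, Ivy, Nia, Omar, Uma, Ava, Mae]
Visit Jae; enqueue Zoe → queue [Ivy, Nia, Omar, Uma, Ava, Mae, Zoe]
Visit Ivy; enqueue Cal → queue [Nia, Omar, Uma, Ava, Mae, Zoe, Cal]
Visit Nia → queue [Omar, Uma, Ava, Mae, Zoe, Cal]
Visit Omar; enqueue Dee, Gus, Pia → queue [Uma, Ava, Mae, Zoe, Cal, Dee, Gus, Pia]
Visit Uma → queue [Ava, Mae, Zoe, Cal, Dee, Gus, Pia]
Visit Ava → queue [Mae, Zoe, Cal, Dee, Gus, Pia]
Visit Mae → queue [Zoe, Cal, Dee, Gus, Pia]
Visit Zoe → queue [Cal, Dee, Gus, Pia]
Visit Cal → queue [Dee, Gus, Pia]
Visit Dee → queue [Gus, Pia]
Visit Gus → queue [Pia]
Visit Pia; enqueue Sam → queue [Sam]
Visit Sam → queue []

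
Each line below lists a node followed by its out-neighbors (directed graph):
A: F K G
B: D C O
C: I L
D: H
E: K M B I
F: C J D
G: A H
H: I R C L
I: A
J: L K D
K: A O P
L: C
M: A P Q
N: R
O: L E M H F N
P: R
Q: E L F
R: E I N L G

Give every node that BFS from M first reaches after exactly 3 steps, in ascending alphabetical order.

B, C, D, H, I, J, N, O

Level 0: M
Level 1: A, P, Q
Level 2: E, F, G, K, L, R
Level 3: B, C, D, H, I, J, N, O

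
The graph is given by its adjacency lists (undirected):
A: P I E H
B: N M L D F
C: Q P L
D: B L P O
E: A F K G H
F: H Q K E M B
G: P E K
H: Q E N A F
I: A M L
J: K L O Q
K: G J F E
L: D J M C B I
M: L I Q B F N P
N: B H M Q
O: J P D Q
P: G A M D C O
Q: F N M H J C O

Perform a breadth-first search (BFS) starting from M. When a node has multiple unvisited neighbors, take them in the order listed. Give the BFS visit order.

Visit M; enqueue L, I, Q, B, F, N, P → queue [L, I, Q, B, F, N, P]
Visit L; enqueue D, J, C → queue [I, Q, B, F, N, P, D, J, C]
Visit I; enqueue A → queue [Q, B, F, N, P, D, J, C, A]
Visit Q; enqueue H, O → queue [B, F, N, P, D, J, C, A, H, O]
Visit B → queue [F, N, P, D, J, C, A, H, O]
Visit F; enqueue K, E → queue [N, P, D, J, C, A, H, O, K, E]
Visit N → queue [P, D, J, C, A, H, O, K, E]
Visit P; enqueue G → queue [D, J, C, A, H, O, K, E, G]
Visit D → queue [J, C, A, H, O, K, E, G]
Visit J → queue [C, A, H, O, K, E, G]
Visit C → queue [A, H, O, K, E, G]
Visit A → queue [H, O, K, E, G]
Visit H → queue [O, K, E, G]
Visit O → queue [K, E, G]
Visit K → queue [E, G]
Visit E → queue [G]
Visit G → queue []

M -> L -> I -> Q -> B -> F -> N -> P -> D -> J -> C -> A -> H -> O -> K -> E -> G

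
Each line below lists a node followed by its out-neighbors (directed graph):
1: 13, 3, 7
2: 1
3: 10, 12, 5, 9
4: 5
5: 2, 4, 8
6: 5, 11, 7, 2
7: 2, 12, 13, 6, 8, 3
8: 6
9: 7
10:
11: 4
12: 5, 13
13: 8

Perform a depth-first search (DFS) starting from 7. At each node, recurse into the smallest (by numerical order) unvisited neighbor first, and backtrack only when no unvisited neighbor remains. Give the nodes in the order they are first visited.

Visit 7
7 → 2
2 → 1
1 → 3
3 → 5
5 → 4
5 → 8
8 → 6
6 → 11
3 → 9
3 → 10
3 → 12
12 → 13

7, 2, 1, 3, 5, 4, 8, 6, 11, 9, 10, 12, 13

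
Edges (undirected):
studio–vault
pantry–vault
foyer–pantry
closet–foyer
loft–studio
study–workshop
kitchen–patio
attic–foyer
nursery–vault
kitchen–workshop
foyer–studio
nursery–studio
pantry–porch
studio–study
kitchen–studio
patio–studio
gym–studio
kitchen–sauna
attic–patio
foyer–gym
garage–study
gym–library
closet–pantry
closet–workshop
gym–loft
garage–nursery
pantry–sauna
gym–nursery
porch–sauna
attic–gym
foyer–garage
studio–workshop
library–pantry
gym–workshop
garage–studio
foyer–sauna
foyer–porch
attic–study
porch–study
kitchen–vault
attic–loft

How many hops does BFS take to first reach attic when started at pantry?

2

Level 0: pantry
Level 1: closet, foyer, library, porch, sauna, vault
Level 2: attic, garage, gym, kitchen, nursery, studio, study, workshop
Level 3: loft, patio
attic first appears at level 2.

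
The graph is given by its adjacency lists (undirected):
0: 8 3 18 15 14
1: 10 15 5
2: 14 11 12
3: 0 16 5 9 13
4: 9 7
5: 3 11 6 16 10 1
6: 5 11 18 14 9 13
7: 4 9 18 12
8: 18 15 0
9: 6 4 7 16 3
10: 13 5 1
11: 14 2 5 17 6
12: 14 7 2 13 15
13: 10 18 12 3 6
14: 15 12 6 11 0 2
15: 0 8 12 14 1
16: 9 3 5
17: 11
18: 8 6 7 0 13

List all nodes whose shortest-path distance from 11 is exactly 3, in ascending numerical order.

4, 7, 8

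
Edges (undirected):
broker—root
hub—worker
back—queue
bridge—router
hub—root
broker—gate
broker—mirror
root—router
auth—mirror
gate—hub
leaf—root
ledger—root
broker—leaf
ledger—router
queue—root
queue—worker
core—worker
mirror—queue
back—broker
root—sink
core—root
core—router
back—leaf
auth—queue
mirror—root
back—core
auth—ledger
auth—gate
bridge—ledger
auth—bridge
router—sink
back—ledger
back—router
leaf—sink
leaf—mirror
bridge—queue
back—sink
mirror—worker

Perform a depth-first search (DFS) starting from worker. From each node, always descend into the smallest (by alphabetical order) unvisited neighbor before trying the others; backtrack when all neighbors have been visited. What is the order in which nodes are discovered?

Visit worker
worker → core
core → back
back → broker
broker → gate
gate → auth
auth → bridge
bridge → ledger
ledger → root
root → hub
root → leaf
leaf → mirror
mirror → queue
leaf → sink
sink → router

worker, core, back, broker, gate, auth, bridge, ledger, root, hub, leaf, mirror, queue, sink, router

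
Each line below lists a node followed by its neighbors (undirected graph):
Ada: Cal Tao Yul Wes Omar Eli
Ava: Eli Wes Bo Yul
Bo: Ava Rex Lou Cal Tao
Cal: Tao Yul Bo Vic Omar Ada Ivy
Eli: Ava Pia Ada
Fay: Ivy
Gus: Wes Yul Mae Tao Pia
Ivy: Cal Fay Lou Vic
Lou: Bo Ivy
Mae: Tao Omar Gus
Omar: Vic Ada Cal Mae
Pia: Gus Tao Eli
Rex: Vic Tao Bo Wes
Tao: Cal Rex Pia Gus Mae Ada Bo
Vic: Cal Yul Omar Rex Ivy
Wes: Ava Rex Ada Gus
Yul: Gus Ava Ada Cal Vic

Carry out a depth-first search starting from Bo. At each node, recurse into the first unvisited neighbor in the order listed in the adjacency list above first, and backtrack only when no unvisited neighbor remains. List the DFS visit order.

Bo -> Ava -> Eli -> Pia -> Gus -> Wes -> Rex -> Vic -> Cal -> Tao -> Mae -> Omar -> Ada -> Yul -> Ivy -> Fay -> Lou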